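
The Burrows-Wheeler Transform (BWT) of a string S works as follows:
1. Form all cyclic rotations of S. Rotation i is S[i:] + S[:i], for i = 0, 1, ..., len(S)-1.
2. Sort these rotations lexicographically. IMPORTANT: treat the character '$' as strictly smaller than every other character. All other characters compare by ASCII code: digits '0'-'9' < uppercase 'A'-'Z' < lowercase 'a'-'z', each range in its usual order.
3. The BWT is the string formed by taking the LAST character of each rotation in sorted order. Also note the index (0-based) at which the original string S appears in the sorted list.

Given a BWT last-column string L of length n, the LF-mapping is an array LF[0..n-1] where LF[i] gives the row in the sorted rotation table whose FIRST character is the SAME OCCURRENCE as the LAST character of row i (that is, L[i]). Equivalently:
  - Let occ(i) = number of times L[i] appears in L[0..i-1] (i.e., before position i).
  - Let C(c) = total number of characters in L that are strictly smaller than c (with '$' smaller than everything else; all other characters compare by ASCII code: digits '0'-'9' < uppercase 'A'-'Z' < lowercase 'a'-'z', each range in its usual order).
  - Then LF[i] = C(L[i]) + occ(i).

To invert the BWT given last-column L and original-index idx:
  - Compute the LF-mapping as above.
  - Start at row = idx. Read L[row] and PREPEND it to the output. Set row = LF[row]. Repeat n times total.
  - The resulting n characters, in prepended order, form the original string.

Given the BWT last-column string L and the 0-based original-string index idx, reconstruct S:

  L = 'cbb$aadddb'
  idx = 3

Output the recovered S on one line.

Answer: bababdddc$

Derivation:
LF mapping: 6 3 4 0 1 2 7 8 9 5
Walk LF starting at row 3, prepending L[row]:
  step 1: row=3, L[3]='$', prepend. Next row=LF[3]=0
  step 2: row=0, L[0]='c', prepend. Next row=LF[0]=6
  step 3: row=6, L[6]='d', prepend. Next row=LF[6]=7
  step 4: row=7, L[7]='d', prepend. Next row=LF[7]=8
  step 5: row=8, L[8]='d', prepend. Next row=LF[8]=9
  step 6: row=9, L[9]='b', prepend. Next row=LF[9]=5
  step 7: row=5, L[5]='a', prepend. Next row=LF[5]=2
  step 8: row=2, L[2]='b', prepend. Next row=LF[2]=4
  step 9: row=4, L[4]='a', prepend. Next row=LF[4]=1
  step 10: row=1, L[1]='b', prepend. Next row=LF[1]=3
Reversed output: bababdddc$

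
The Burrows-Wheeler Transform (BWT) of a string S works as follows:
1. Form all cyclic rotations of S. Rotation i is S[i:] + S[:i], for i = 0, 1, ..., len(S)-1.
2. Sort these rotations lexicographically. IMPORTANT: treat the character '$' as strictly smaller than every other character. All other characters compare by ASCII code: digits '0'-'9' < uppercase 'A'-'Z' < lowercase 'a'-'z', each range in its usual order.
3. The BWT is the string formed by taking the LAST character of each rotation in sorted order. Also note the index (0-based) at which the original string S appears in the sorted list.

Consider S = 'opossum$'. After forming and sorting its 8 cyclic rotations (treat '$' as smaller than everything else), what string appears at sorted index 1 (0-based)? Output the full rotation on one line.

All 8 rotations (rotation i = S[i:]+S[:i]):
  rot[0] = opossum$
  rot[1] = possum$o
  rot[2] = ossum$op
  rot[3] = ssum$opo
  rot[4] = sum$opos
  rot[5] = um$oposs
  rot[6] = m$opossu
  rot[7] = $opossum
Sorted (with $ < everything):
  sorted[0] = $opossum
  sorted[1] = m$opossu
  sorted[2] = opossum$
  sorted[3] = ossum$op
  sorted[4] = possum$o
  sorted[5] = ssum$opo
  sorted[6] = sum$opos
  sorted[7] = um$oposs
sorted[1] = m$opossu

Answer: m$opossu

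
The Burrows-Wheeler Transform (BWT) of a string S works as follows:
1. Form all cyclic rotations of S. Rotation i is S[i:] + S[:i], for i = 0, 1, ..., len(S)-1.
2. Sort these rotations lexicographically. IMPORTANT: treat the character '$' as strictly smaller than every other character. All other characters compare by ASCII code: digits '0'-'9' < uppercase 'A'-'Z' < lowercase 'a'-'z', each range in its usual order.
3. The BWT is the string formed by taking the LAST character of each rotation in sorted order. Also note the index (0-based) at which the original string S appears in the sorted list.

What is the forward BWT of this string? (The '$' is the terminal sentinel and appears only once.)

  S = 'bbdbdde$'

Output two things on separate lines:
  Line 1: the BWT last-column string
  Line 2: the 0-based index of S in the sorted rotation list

Answer: e$bdbbdd
1

Derivation:
All 8 rotations (rotation i = S[i:]+S[:i]):
  rot[0] = bbdbdde$
  rot[1] = bdbdde$b
  rot[2] = dbdde$bb
  rot[3] = bdde$bbd
  rot[4] = dde$bbdb
  rot[5] = de$bbdbd
  rot[6] = e$bbdbdd
  rot[7] = $bbdbdde
Sorted (with $ < everything):
  sorted[0] = $bbdbdde  (last char: 'e')
  sorted[1] = bbdbdde$  (last char: '$')
  sorted[2] = bdbdde$b  (last char: 'b')
  sorted[3] = bdde$bbd  (last char: 'd')
  sorted[4] = dbdde$bb  (last char: 'b')
  sorted[5] = dde$bbdb  (last char: 'b')
  sorted[6] = de$bbdbd  (last char: 'd')
  sorted[7] = e$bbdbdd  (last char: 'd')
Last column: e$bdbbdd
Original string S is at sorted index 1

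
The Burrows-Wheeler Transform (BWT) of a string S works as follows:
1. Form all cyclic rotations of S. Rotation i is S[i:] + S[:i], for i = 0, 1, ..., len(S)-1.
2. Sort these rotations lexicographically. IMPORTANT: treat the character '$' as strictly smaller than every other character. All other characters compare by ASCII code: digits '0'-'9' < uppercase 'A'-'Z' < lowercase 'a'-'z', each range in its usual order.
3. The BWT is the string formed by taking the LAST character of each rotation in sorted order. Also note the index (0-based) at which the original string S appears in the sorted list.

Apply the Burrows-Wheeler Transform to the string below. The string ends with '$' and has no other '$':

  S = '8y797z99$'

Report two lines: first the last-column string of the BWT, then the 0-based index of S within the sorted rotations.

All 9 rotations (rotation i = S[i:]+S[:i]):
  rot[0] = 8y797z99$
  rot[1] = y797z99$8
  rot[2] = 797z99$8y
  rot[3] = 97z99$8y7
  rot[4] = 7z99$8y79
  rot[5] = z99$8y797
  rot[6] = 99$8y797z
  rot[7] = 9$8y797z9
  rot[8] = $8y797z99
Sorted (with $ < everything):
  sorted[0] = $8y797z99  (last char: '9')
  sorted[1] = 797z99$8y  (last char: 'y')
  sorted[2] = 7z99$8y79  (last char: '9')
  sorted[3] = 8y797z99$  (last char: '$')
  sorted[4] = 9$8y797z9  (last char: '9')
  sorted[5] = 97z99$8y7  (last char: '7')
  sorted[6] = 99$8y797z  (last char: 'z')
  sorted[7] = y797z99$8  (last char: '8')
  sorted[8] = z99$8y797  (last char: '7')
Last column: 9y9$97z87
Original string S is at sorted index 3

Answer: 9y9$97z87
3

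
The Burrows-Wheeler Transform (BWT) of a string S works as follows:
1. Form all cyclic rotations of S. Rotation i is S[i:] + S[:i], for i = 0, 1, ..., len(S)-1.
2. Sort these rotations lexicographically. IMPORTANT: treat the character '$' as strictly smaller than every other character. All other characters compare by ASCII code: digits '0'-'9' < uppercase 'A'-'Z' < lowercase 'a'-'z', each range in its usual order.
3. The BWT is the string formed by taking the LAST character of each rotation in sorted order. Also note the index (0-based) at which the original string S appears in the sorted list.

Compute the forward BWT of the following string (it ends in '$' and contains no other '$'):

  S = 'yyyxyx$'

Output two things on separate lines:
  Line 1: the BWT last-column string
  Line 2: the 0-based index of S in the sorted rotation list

Answer: xyyxyy$
6

Derivation:
All 7 rotations (rotation i = S[i:]+S[:i]):
  rot[0] = yyyxyx$
  rot[1] = yyxyx$y
  rot[2] = yxyx$yy
  rot[3] = xyx$yyy
  rot[4] = yx$yyyx
  rot[5] = x$yyyxy
  rot[6] = $yyyxyx
Sorted (with $ < everything):
  sorted[0] = $yyyxyx  (last char: 'x')
  sorted[1] = x$yyyxy  (last char: 'y')
  sorted[2] = xyx$yyy  (last char: 'y')
  sorted[3] = yx$yyyx  (last char: 'x')
  sorted[4] = yxyx$yy  (last char: 'y')
  sorted[5] = yyxyx$y  (last char: 'y')
  sorted[6] = yyyxyx$  (last char: '$')
Last column: xyyxyy$
Original string S is at sorted index 6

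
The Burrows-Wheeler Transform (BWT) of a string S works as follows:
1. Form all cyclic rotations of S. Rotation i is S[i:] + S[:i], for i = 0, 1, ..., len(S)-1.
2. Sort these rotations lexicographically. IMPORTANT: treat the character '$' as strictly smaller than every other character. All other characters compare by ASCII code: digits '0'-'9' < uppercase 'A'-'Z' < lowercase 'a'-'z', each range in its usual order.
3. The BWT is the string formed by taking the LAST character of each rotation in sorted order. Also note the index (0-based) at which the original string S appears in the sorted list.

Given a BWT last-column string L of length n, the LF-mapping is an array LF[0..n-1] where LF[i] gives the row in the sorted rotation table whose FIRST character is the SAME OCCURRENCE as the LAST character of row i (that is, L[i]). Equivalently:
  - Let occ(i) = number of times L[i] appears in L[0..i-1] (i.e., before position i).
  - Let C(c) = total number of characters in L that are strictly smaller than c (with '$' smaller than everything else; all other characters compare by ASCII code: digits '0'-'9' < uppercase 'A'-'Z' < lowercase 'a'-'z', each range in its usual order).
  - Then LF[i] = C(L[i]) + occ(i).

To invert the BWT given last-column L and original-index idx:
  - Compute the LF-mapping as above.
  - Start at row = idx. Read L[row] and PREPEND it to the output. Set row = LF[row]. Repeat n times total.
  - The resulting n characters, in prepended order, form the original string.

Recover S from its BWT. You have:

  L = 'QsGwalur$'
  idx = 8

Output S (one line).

LF mapping: 2 6 1 8 3 4 7 5 0
Walk LF starting at row 8, prepending L[row]:
  step 1: row=8, L[8]='$', prepend. Next row=LF[8]=0
  step 2: row=0, L[0]='Q', prepend. Next row=LF[0]=2
  step 3: row=2, L[2]='G', prepend. Next row=LF[2]=1
  step 4: row=1, L[1]='s', prepend. Next row=LF[1]=6
  step 5: row=6, L[6]='u', prepend. Next row=LF[6]=7
  step 6: row=7, L[7]='r', prepend. Next row=LF[7]=5
  step 7: row=5, L[5]='l', prepend. Next row=LF[5]=4
  step 8: row=4, L[4]='a', prepend. Next row=LF[4]=3
  step 9: row=3, L[3]='w', prepend. Next row=LF[3]=8
Reversed output: walrusGQ$

Answer: walrusGQ$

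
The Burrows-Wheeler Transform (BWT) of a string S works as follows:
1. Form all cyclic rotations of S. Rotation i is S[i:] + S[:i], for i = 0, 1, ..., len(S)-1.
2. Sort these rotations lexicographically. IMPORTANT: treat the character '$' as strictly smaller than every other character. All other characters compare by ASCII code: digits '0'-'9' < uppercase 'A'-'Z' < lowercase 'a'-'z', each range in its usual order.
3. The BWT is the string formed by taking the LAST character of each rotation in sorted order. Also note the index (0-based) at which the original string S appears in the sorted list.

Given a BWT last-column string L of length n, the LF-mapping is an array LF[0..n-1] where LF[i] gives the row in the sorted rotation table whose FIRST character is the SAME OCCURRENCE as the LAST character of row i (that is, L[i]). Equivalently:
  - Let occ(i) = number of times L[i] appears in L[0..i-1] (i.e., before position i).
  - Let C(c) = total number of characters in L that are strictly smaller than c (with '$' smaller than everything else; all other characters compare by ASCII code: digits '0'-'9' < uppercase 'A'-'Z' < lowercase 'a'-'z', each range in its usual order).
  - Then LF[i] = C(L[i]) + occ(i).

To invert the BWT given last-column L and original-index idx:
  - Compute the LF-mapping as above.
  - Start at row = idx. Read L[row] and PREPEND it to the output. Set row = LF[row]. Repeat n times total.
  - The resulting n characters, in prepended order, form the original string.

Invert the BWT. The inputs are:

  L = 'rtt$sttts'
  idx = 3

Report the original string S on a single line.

LF mapping: 1 4 5 0 2 6 7 8 3
Walk LF starting at row 3, prepending L[row]:
  step 1: row=3, L[3]='$', prepend. Next row=LF[3]=0
  step 2: row=0, L[0]='r', prepend. Next row=LF[0]=1
  step 3: row=1, L[1]='t', prepend. Next row=LF[1]=4
  step 4: row=4, L[4]='s', prepend. Next row=LF[4]=2
  step 5: row=2, L[2]='t', prepend. Next row=LF[2]=5
  step 6: row=5, L[5]='t', prepend. Next row=LF[5]=6
  step 7: row=6, L[6]='t', prepend. Next row=LF[6]=7
  step 8: row=7, L[7]='t', prepend. Next row=LF[7]=8
  step 9: row=8, L[8]='s', prepend. Next row=LF[8]=3
Reversed output: sttttstr$

Answer: sttttstr$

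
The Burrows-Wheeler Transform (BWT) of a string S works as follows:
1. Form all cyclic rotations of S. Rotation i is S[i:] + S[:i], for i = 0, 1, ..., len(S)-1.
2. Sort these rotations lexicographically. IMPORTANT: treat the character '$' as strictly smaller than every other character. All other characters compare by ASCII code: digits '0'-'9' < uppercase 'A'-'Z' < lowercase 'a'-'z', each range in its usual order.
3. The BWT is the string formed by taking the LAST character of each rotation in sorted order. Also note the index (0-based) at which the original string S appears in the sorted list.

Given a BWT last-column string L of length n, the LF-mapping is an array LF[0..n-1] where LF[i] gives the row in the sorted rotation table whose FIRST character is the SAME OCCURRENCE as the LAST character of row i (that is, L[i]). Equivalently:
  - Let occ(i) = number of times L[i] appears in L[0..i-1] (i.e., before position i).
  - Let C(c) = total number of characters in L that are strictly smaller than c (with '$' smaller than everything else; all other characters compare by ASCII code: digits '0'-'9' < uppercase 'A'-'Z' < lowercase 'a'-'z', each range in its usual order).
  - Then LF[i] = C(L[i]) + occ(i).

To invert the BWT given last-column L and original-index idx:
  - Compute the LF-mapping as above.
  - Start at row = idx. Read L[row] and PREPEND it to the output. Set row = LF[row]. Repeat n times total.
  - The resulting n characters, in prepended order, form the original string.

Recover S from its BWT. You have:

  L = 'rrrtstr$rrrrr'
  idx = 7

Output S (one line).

Answer: rsrrrtrrtrrr$

Derivation:
LF mapping: 1 2 3 11 10 12 4 0 5 6 7 8 9
Walk LF starting at row 7, prepending L[row]:
  step 1: row=7, L[7]='$', prepend. Next row=LF[7]=0
  step 2: row=0, L[0]='r', prepend. Next row=LF[0]=1
  step 3: row=1, L[1]='r', prepend. Next row=LF[1]=2
  step 4: row=2, L[2]='r', prepend. Next row=LF[2]=3
  step 5: row=3, L[3]='t', prepend. Next row=LF[3]=11
  step 6: row=11, L[11]='r', prepend. Next row=LF[11]=8
  step 7: row=8, L[8]='r', prepend. Next row=LF[8]=5
  step 8: row=5, L[5]='t', prepend. Next row=LF[5]=12
  step 9: row=12, L[12]='r', prepend. Next row=LF[12]=9
  step 10: row=9, L[9]='r', prepend. Next row=LF[9]=6
  step 11: row=6, L[6]='r', prepend. Next row=LF[6]=4
  step 12: row=4, L[4]='s', prepend. Next row=LF[4]=10
  step 13: row=10, L[10]='r', prepend. Next row=LF[10]=7
Reversed output: rsrrrtrrtrrr$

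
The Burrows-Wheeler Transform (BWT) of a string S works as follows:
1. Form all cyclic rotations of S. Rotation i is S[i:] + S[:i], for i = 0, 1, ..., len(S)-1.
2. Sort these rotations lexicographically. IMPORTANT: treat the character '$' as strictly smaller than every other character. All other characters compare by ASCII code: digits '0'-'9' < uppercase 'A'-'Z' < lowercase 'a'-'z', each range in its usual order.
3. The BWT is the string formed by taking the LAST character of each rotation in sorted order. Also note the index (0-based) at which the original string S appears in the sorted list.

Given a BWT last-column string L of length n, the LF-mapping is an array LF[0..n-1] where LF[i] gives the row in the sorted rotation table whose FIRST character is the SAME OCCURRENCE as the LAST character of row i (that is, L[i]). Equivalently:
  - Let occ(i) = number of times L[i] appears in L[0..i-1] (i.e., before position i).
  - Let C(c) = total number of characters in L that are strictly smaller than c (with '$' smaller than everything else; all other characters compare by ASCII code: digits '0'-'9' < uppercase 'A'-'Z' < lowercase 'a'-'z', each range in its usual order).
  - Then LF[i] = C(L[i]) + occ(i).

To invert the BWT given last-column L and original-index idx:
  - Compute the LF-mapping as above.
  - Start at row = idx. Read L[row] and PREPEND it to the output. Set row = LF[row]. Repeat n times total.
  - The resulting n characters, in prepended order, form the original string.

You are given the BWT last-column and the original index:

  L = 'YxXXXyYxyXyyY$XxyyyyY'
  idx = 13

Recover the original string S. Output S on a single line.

LF mapping: 6 10 1 2 3 13 7 11 14 4 15 16 8 0 5 12 17 18 19 20 9
Walk LF starting at row 13, prepending L[row]:
  step 1: row=13, L[13]='$', prepend. Next row=LF[13]=0
  step 2: row=0, L[0]='Y', prepend. Next row=LF[0]=6
  step 3: row=6, L[6]='Y', prepend. Next row=LF[6]=7
  step 4: row=7, L[7]='x', prepend. Next row=LF[7]=11
  step 5: row=11, L[11]='y', prepend. Next row=LF[11]=16
  step 6: row=16, L[16]='y', prepend. Next row=LF[16]=17
  step 7: row=17, L[17]='y', prepend. Next row=LF[17]=18
  step 8: row=18, L[18]='y', prepend. Next row=LF[18]=19
  step 9: row=19, L[19]='y', prepend. Next row=LF[19]=20
  step 10: row=20, L[20]='Y', prepend. Next row=LF[20]=9
  step 11: row=9, L[9]='X', prepend. Next row=LF[9]=4
  step 12: row=4, L[4]='X', prepend. Next row=LF[4]=3
  step 13: row=3, L[3]='X', prepend. Next row=LF[3]=2
  step 14: row=2, L[2]='X', prepend. Next row=LF[2]=1
  step 15: row=1, L[1]='x', prepend. Next row=LF[1]=10
  step 16: row=10, L[10]='y', prepend. Next row=LF[10]=15
  step 17: row=15, L[15]='x', prepend. Next row=LF[15]=12
  step 18: row=12, L[12]='Y', prepend. Next row=LF[12]=8
  step 19: row=8, L[8]='y', prepend. Next row=LF[8]=14
  step 20: row=14, L[14]='X', prepend. Next row=LF[14]=5
  step 21: row=5, L[5]='y', prepend. Next row=LF[5]=13
Reversed output: yXyYxyxXXXXYyyyyyxYY$

Answer: yXyYxyxXXXXYyyyyyxYY$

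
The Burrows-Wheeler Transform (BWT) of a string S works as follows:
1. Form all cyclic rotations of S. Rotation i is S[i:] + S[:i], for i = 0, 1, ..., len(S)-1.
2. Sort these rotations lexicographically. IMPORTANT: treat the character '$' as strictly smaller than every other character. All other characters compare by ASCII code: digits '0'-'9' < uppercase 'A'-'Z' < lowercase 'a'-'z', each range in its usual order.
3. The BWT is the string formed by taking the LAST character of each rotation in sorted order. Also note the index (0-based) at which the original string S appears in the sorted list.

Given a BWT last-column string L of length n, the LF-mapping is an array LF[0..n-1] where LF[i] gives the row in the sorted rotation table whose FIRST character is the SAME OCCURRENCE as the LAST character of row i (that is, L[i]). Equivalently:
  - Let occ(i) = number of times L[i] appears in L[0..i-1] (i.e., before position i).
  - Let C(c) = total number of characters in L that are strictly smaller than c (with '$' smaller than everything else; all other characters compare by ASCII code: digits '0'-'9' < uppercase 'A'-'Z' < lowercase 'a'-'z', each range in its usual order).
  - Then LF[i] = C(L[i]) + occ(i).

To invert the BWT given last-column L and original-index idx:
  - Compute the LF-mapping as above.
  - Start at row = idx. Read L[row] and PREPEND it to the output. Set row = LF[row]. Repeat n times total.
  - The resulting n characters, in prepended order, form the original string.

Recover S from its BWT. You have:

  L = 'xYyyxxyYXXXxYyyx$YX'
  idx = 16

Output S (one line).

Answer: yYYxxYXYyxyXxXyyXx$

Derivation:
LF mapping: 9 5 14 15 10 11 16 6 1 2 3 12 7 17 18 13 0 8 4
Walk LF starting at row 16, prepending L[row]:
  step 1: row=16, L[16]='$', prepend. Next row=LF[16]=0
  step 2: row=0, L[0]='x', prepend. Next row=LF[0]=9
  step 3: row=9, L[9]='X', prepend. Next row=LF[9]=2
  step 4: row=2, L[2]='y', prepend. Next row=LF[2]=14
  step 5: row=14, L[14]='y', prepend. Next row=LF[14]=18
  step 6: row=18, L[18]='X', prepend. Next row=LF[18]=4
  step 7: row=4, L[4]='x', prepend. Next row=LF[4]=10
  step 8: row=10, L[10]='X', prepend. Next row=LF[10]=3
  step 9: row=3, L[3]='y', prepend. Next row=LF[3]=15
  step 10: row=15, L[15]='x', prepend. Next row=LF[15]=13
  step 11: row=13, L[13]='y', prepend. Next row=LF[13]=17
  step 12: row=17, L[17]='Y', prepend. Next row=LF[17]=8
  step 13: row=8, L[8]='X', prepend. Next row=LF[8]=1
  step 14: row=1, L[1]='Y', prepend. Next row=LF[1]=5
  step 15: row=5, L[5]='x', prepend. Next row=LF[5]=11
  step 16: row=11, L[11]='x', prepend. Next row=LF[11]=12
  step 17: row=12, L[12]='Y', prepend. Next row=LF[12]=7
  step 18: row=7, L[7]='Y', prepend. Next row=LF[7]=6
  step 19: row=6, L[6]='y', prepend. Next row=LF[6]=16
Reversed output: yYYxxYXYyxyXxXyyXx$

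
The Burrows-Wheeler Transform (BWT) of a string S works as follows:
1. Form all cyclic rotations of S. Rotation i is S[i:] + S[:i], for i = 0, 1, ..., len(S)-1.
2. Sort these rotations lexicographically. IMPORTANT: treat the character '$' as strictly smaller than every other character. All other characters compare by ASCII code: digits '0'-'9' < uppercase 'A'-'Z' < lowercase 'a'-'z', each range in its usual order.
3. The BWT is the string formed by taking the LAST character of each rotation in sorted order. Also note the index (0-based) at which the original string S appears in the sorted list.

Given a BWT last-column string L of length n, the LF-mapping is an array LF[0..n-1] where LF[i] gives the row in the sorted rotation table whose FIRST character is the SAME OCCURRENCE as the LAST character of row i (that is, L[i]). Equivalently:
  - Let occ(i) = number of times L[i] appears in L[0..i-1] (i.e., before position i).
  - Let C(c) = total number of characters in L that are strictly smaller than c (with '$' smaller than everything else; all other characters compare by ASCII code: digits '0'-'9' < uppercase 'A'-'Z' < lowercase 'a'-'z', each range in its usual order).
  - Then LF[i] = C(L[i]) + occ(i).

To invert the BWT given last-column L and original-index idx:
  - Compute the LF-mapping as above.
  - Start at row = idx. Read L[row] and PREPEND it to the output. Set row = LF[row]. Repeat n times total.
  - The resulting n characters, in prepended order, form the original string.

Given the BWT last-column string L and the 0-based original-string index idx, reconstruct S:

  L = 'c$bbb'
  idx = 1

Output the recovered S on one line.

LF mapping: 4 0 1 2 3
Walk LF starting at row 1, prepending L[row]:
  step 1: row=1, L[1]='$', prepend. Next row=LF[1]=0
  step 2: row=0, L[0]='c', prepend. Next row=LF[0]=4
  step 3: row=4, L[4]='b', prepend. Next row=LF[4]=3
  step 4: row=3, L[3]='b', prepend. Next row=LF[3]=2
  step 5: row=2, L[2]='b', prepend. Next row=LF[2]=1
Reversed output: bbbc$

Answer: bbbc$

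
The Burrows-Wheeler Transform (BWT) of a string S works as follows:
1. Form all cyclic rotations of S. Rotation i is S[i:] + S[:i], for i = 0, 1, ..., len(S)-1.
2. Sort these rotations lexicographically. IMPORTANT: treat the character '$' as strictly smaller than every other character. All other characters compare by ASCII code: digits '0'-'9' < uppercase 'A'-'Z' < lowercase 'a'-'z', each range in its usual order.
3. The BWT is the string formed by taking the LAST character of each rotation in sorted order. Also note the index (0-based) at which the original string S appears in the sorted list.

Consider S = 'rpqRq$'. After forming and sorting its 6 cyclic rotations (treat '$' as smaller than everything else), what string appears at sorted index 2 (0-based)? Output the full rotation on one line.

Answer: pqRq$r

Derivation:
All 6 rotations (rotation i = S[i:]+S[:i]):
  rot[0] = rpqRq$
  rot[1] = pqRq$r
  rot[2] = qRq$rp
  rot[3] = Rq$rpq
  rot[4] = q$rpqR
  rot[5] = $rpqRq
Sorted (with $ < everything):
  sorted[0] = $rpqRq
  sorted[1] = Rq$rpq
  sorted[2] = pqRq$r
  sorted[3] = q$rpqR
  sorted[4] = qRq$rp
  sorted[5] = rpqRq$
sorted[2] = pqRq$r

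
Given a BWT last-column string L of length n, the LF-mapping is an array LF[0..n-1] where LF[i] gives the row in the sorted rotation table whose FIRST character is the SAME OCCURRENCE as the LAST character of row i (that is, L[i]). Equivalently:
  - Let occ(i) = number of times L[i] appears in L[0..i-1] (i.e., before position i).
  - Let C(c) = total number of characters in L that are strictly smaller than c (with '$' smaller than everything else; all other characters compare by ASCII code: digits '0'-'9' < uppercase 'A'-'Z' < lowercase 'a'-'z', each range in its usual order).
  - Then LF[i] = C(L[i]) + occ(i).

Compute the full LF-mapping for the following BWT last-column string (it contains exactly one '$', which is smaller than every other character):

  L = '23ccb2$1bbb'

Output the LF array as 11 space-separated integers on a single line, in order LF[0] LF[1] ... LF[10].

Answer: 2 4 9 10 5 3 0 1 6 7 8

Derivation:
Char counts: '$':1, '1':1, '2':2, '3':1, 'b':4, 'c':2
C (first-col start): C('$')=0, C('1')=1, C('2')=2, C('3')=4, C('b')=5, C('c')=9
L[0]='2': occ=0, LF[0]=C('2')+0=2+0=2
L[1]='3': occ=0, LF[1]=C('3')+0=4+0=4
L[2]='c': occ=0, LF[2]=C('c')+0=9+0=9
L[3]='c': occ=1, LF[3]=C('c')+1=9+1=10
L[4]='b': occ=0, LF[4]=C('b')+0=5+0=5
L[5]='2': occ=1, LF[5]=C('2')+1=2+1=3
L[6]='$': occ=0, LF[6]=C('$')+0=0+0=0
L[7]='1': occ=0, LF[7]=C('1')+0=1+0=1
L[8]='b': occ=1, LF[8]=C('b')+1=5+1=6
L[9]='b': occ=2, LF[9]=C('b')+2=5+2=7
L[10]='b': occ=3, LF[10]=C('b')+3=5+3=8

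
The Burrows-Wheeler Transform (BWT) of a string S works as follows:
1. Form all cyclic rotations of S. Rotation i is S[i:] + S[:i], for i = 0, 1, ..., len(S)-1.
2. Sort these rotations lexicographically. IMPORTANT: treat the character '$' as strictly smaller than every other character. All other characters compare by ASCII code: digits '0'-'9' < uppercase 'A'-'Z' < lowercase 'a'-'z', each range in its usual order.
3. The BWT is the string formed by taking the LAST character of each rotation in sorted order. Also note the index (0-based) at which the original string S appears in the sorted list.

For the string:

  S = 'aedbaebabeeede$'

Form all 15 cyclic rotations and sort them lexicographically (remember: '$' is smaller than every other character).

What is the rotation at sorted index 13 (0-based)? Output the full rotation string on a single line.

All 15 rotations (rotation i = S[i:]+S[:i]):
  rot[0] = aedbaebabeeede$
  rot[1] = edbaebabeeede$a
  rot[2] = dbaebabeeede$ae
  rot[3] = baebabeeede$aed
  rot[4] = aebabeeede$aedb
  rot[5] = ebabeeede$aedba
  rot[6] = babeeede$aedbae
  rot[7] = abeeede$aedbaeb
  rot[8] = beeede$aedbaeba
  rot[9] = eeede$aedbaebab
  rot[10] = eede$aedbaebabe
  rot[11] = ede$aedbaebabee
  rot[12] = de$aedbaebabeee
  rot[13] = e$aedbaebabeeed
  rot[14] = $aedbaebabeeede
Sorted (with $ < everything):
  sorted[0] = $aedbaebabeeede
  sorted[1] = abeeede$aedbaeb
  sorted[2] = aebabeeede$aedb
  sorted[3] = aedbaebabeeede$
  sorted[4] = babeeede$aedbae
  sorted[5] = baebabeeede$aed
  sorted[6] = beeede$aedbaeba
  sorted[7] = dbaebabeeede$ae
  sorted[8] = de$aedbaebabeee
  sorted[9] = e$aedbaebabeeed
  sorted[10] = ebabeeede$aedba
  sorted[11] = edbaebabeeede$a
  sorted[12] = ede$aedbaebabee
  sorted[13] = eede$aedbaebabe
  sorted[14] = eeede$aedbaebab
sorted[13] = eede$aedbaebabe

Answer: eede$aedbaebabe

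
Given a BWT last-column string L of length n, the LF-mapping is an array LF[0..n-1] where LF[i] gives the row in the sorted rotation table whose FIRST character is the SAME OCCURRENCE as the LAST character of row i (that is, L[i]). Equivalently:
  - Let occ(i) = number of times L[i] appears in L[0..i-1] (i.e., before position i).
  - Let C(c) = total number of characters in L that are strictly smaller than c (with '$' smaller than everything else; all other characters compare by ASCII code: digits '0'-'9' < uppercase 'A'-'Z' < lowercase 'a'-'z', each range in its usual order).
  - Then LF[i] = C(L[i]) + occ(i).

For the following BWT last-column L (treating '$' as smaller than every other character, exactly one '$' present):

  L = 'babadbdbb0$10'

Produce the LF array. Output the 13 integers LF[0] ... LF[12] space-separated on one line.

Char counts: '$':1, '0':2, '1':1, 'a':2, 'b':5, 'd':2
C (first-col start): C('$')=0, C('0')=1, C('1')=3, C('a')=4, C('b')=6, C('d')=11
L[0]='b': occ=0, LF[0]=C('b')+0=6+0=6
L[1]='a': occ=0, LF[1]=C('a')+0=4+0=4
L[2]='b': occ=1, LF[2]=C('b')+1=6+1=7
L[3]='a': occ=1, LF[3]=C('a')+1=4+1=5
L[4]='d': occ=0, LF[4]=C('d')+0=11+0=11
L[5]='b': occ=2, LF[5]=C('b')+2=6+2=8
L[6]='d': occ=1, LF[6]=C('d')+1=11+1=12
L[7]='b': occ=3, LF[7]=C('b')+3=6+3=9
L[8]='b': occ=4, LF[8]=C('b')+4=6+4=10
L[9]='0': occ=0, LF[9]=C('0')+0=1+0=1
L[10]='$': occ=0, LF[10]=C('$')+0=0+0=0
L[11]='1': occ=0, LF[11]=C('1')+0=3+0=3
L[12]='0': occ=1, LF[12]=C('0')+1=1+1=2

Answer: 6 4 7 5 11 8 12 9 10 1 0 3 2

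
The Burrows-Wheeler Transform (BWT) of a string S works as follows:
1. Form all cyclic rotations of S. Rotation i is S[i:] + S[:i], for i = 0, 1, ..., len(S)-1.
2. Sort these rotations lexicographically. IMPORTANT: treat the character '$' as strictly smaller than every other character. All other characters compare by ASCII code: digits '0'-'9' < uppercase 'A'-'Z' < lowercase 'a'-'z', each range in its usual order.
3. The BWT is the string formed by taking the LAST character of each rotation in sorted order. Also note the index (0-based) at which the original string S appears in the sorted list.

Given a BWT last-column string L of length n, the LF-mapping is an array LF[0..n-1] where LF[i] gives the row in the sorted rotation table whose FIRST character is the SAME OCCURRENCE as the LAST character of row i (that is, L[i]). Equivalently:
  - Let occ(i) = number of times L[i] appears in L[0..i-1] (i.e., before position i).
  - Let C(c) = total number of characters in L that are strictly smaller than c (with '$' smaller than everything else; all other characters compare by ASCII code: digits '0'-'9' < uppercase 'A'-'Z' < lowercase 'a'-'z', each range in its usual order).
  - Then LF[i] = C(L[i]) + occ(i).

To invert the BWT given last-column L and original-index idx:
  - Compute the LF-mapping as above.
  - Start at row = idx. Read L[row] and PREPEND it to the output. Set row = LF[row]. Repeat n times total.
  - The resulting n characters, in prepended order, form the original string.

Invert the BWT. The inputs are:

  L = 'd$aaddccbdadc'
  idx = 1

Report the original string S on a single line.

Answer: aaadcccdddbd$

Derivation:
LF mapping: 8 0 1 2 9 10 5 6 4 11 3 12 7
Walk LF starting at row 1, prepending L[row]:
  step 1: row=1, L[1]='$', prepend. Next row=LF[1]=0
  step 2: row=0, L[0]='d', prepend. Next row=LF[0]=8
  step 3: row=8, L[8]='b', prepend. Next row=LF[8]=4
  step 4: row=4, L[4]='d', prepend. Next row=LF[4]=9
  step 5: row=9, L[9]='d', prepend. Next row=LF[9]=11
  step 6: row=11, L[11]='d', prepend. Next row=LF[11]=12
  step 7: row=12, L[12]='c', prepend. Next row=LF[12]=7
  step 8: row=7, L[7]='c', prepend. Next row=LF[7]=6
  step 9: row=6, L[6]='c', prepend. Next row=LF[6]=5
  step 10: row=5, L[5]='d', prepend. Next row=LF[5]=10
  step 11: row=10, L[10]='a', prepend. Next row=LF[10]=3
  step 12: row=3, L[3]='a', prepend. Next row=LF[3]=2
  step 13: row=2, L[2]='a', prepend. Next row=LF[2]=1
Reversed output: aaadcccdddbd$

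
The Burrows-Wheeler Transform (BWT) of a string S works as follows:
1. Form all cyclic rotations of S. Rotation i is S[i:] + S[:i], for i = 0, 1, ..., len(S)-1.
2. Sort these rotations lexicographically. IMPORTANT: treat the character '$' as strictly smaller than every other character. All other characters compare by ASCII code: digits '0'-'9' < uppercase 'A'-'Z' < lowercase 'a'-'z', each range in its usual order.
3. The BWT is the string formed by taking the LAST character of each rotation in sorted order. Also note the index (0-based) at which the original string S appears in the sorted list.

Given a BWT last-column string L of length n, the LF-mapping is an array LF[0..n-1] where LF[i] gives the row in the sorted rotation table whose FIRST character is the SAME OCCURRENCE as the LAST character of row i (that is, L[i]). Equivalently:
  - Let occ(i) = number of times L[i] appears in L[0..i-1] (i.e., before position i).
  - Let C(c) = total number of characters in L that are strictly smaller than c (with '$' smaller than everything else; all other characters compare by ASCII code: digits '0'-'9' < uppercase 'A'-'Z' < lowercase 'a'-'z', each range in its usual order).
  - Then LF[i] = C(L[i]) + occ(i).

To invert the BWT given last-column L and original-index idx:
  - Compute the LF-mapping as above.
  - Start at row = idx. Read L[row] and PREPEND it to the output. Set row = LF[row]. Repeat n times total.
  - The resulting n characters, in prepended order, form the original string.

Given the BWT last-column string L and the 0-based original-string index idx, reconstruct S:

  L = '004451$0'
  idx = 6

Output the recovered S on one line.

LF mapping: 1 2 5 6 7 4 0 3
Walk LF starting at row 6, prepending L[row]:
  step 1: row=6, L[6]='$', prepend. Next row=LF[6]=0
  step 2: row=0, L[0]='0', prepend. Next row=LF[0]=1
  step 3: row=1, L[1]='0', prepend. Next row=LF[1]=2
  step 4: row=2, L[2]='4', prepend. Next row=LF[2]=5
  step 5: row=5, L[5]='1', prepend. Next row=LF[5]=4
  step 6: row=4, L[4]='5', prepend. Next row=LF[4]=7
  step 7: row=7, L[7]='0', prepend. Next row=LF[7]=3
  step 8: row=3, L[3]='4', prepend. Next row=LF[3]=6
Reversed output: 4051400$

Answer: 4051400$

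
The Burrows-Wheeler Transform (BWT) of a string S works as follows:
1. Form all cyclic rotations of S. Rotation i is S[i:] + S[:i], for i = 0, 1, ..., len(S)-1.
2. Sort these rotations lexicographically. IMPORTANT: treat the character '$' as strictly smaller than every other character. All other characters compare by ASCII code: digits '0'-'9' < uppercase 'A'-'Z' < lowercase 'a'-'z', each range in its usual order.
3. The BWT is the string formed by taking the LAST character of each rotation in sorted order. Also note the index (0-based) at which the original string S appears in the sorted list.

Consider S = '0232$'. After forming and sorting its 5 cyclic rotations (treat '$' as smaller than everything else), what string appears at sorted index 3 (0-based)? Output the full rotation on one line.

Answer: 232$0

Derivation:
All 5 rotations (rotation i = S[i:]+S[:i]):
  rot[0] = 0232$
  rot[1] = 232$0
  rot[2] = 32$02
  rot[3] = 2$023
  rot[4] = $0232
Sorted (with $ < everything):
  sorted[0] = $0232
  sorted[1] = 0232$
  sorted[2] = 2$023
  sorted[3] = 232$0
  sorted[4] = 32$02
sorted[3] = 232$0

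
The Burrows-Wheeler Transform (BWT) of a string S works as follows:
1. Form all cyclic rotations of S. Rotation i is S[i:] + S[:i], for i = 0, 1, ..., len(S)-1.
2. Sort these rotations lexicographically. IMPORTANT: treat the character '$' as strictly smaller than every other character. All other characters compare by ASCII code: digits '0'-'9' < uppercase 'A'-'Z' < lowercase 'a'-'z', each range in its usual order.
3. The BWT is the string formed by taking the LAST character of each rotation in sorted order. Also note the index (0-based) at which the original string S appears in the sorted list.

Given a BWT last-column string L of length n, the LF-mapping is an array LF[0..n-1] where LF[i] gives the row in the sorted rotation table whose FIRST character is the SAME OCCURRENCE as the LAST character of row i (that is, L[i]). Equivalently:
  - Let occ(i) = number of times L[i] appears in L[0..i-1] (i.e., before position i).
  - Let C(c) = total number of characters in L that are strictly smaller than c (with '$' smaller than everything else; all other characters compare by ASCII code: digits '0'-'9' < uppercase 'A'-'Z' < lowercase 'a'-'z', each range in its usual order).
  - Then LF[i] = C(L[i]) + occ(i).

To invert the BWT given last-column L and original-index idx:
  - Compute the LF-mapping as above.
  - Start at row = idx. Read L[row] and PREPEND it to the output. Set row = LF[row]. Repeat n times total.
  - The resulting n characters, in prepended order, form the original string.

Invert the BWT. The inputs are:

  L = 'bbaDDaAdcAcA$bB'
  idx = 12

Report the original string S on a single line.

Answer: caDAbcbADBdaAb$

Derivation:
LF mapping: 9 10 7 5 6 8 1 14 12 2 13 3 0 11 4
Walk LF starting at row 12, prepending L[row]:
  step 1: row=12, L[12]='$', prepend. Next row=LF[12]=0
  step 2: row=0, L[0]='b', prepend. Next row=LF[0]=9
  step 3: row=9, L[9]='A', prepend. Next row=LF[9]=2
  step 4: row=2, L[2]='a', prepend. Next row=LF[2]=7
  step 5: row=7, L[7]='d', prepend. Next row=LF[7]=14
  step 6: row=14, L[14]='B', prepend. Next row=LF[14]=4
  step 7: row=4, L[4]='D', prepend. Next row=LF[4]=6
  step 8: row=6, L[6]='A', prepend. Next row=LF[6]=1
  step 9: row=1, L[1]='b', prepend. Next row=LF[1]=10
  step 10: row=10, L[10]='c', prepend. Next row=LF[10]=13
  step 11: row=13, L[13]='b', prepend. Next row=LF[13]=11
  step 12: row=11, L[11]='A', prepend. Next row=LF[11]=3
  step 13: row=3, L[3]='D', prepend. Next row=LF[3]=5
  step 14: row=5, L[5]='a', prepend. Next row=LF[5]=8
  step 15: row=8, L[8]='c', prepend. Next row=LF[8]=12
Reversed output: caDAbcbADBdaAb$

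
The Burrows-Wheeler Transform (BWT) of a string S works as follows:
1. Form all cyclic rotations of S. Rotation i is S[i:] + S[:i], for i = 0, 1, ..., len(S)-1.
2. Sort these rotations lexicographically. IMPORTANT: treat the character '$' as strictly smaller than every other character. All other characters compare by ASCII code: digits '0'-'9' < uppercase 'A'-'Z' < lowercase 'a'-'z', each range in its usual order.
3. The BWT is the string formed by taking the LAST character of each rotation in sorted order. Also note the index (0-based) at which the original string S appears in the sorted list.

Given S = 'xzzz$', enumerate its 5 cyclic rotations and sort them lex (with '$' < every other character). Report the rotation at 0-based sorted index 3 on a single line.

All 5 rotations (rotation i = S[i:]+S[:i]):
  rot[0] = xzzz$
  rot[1] = zzz$x
  rot[2] = zz$xz
  rot[3] = z$xzz
  rot[4] = $xzzz
Sorted (with $ < everything):
  sorted[0] = $xzzz
  sorted[1] = xzzz$
  sorted[2] = z$xzz
  sorted[3] = zz$xz
  sorted[4] = zzz$x
sorted[3] = zz$xz

Answer: zz$xz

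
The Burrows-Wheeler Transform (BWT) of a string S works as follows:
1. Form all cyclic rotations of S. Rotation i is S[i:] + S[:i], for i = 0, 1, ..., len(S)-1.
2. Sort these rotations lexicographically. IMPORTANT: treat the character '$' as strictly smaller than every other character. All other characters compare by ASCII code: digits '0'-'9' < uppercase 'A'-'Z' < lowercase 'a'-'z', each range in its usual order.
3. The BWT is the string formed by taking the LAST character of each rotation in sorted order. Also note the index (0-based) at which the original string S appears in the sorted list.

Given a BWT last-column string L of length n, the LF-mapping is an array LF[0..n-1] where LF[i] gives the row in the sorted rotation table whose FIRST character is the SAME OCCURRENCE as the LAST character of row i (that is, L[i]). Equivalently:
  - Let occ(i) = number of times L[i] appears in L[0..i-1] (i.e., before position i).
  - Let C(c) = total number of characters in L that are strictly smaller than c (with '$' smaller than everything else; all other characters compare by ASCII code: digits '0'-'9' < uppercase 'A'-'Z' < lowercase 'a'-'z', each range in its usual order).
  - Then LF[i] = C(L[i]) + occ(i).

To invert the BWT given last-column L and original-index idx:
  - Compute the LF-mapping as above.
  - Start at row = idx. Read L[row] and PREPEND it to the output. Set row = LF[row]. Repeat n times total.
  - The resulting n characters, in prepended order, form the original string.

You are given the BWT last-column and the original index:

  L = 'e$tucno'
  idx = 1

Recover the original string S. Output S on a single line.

Answer: counte$

Derivation:
LF mapping: 2 0 5 6 1 3 4
Walk LF starting at row 1, prepending L[row]:
  step 1: row=1, L[1]='$', prepend. Next row=LF[1]=0
  step 2: row=0, L[0]='e', prepend. Next row=LF[0]=2
  step 3: row=2, L[2]='t', prepend. Next row=LF[2]=5
  step 4: row=5, L[5]='n', prepend. Next row=LF[5]=3
  step 5: row=3, L[3]='u', prepend. Next row=LF[3]=6
  step 6: row=6, L[6]='o', prepend. Next row=LF[6]=4
  step 7: row=4, L[4]='c', prepend. Next row=LF[4]=1
Reversed output: counte$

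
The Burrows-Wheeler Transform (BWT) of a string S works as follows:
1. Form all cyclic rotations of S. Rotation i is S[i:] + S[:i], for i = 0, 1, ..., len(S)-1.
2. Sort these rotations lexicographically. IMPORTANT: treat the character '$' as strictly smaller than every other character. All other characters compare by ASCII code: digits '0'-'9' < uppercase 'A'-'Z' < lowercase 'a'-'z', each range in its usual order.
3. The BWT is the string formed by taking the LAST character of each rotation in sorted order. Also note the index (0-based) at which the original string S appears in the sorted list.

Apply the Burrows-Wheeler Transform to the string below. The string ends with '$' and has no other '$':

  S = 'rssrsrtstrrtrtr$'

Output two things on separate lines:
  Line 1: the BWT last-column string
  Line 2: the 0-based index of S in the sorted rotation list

All 16 rotations (rotation i = S[i:]+S[:i]):
  rot[0] = rssrsrtstrrtrtr$
  rot[1] = ssrsrtstrrtrtr$r
  rot[2] = srsrtstrrtrtr$rs
  rot[3] = rsrtstrrtrtr$rss
  rot[4] = srtstrrtrtr$rssr
  rot[5] = rtstrrtrtr$rssrs
  rot[6] = tstrrtrtr$rssrsr
  rot[7] = strrtrtr$rssrsrt
  rot[8] = trrtrtr$rssrsrts
  rot[9] = rrtrtr$rssrsrtst
  rot[10] = rtrtr$rssrsrtstr
  rot[11] = trtr$rssrsrtstrr
  rot[12] = rtr$rssrsrtstrrt
  rot[13] = tr$rssrsrtstrrtr
  rot[14] = r$rssrsrtstrrtrt
  rot[15] = $rssrsrtstrrtrtr
Sorted (with $ < everything):
  sorted[0] = $rssrsrtstrrtrtr  (last char: 'r')
  sorted[1] = r$rssrsrtstrrtrt  (last char: 't')
  sorted[2] = rrtrtr$rssrsrtst  (last char: 't')
  sorted[3] = rsrtstrrtrtr$rss  (last char: 's')
  sorted[4] = rssrsrtstrrtrtr$  (last char: '$')
  sorted[5] = rtr$rssrsrtstrrt  (last char: 't')
  sorted[6] = rtrtr$rssrsrtstr  (last char: 'r')
  sorted[7] = rtstrrtrtr$rssrs  (last char: 's')
  sorted[8] = srsrtstrrtrtr$rs  (last char: 's')
  sorted[9] = srtstrrtrtr$rssr  (last char: 'r')
  sorted[10] = ssrsrtstrrtrtr$r  (last char: 'r')
  sorted[11] = strrtrtr$rssrsrt  (last char: 't')
  sorted[12] = tr$rssrsrtstrrtr  (last char: 'r')
  sorted[13] = trrtrtr$rssrsrts  (last char: 's')
  sorted[14] = trtr$rssrsrtstrr  (last char: 'r')
  sorted[15] = tstrrtrtr$rssrsr  (last char: 'r')
Last column: rtts$trssrrtrsrr
Original string S is at sorted index 4

Answer: rtts$trssrrtrsrr
4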